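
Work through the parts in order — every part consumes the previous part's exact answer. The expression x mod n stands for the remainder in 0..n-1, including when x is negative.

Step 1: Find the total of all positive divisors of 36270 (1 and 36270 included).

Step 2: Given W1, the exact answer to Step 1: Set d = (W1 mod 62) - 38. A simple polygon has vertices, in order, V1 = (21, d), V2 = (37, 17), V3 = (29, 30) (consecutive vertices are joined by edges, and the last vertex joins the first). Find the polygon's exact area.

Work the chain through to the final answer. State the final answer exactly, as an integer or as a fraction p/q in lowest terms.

Step 1: 36270 = 2 * 3^2 * 5 * 13 * 31; sigma = (1 + 2) * (1 + 3 + 9) * (1 + 5) * (1 + 13) * (1 + 31) = 3 * 13 * 6 * 14 * 32 = 104832; answer 104832
Step 2: W1 = 104832; d = 14; cross terms: (21*17 - 37*14)=-161, (37*30 - 29*17)=617, (29*14 - 21*30)=-224; twice the area = |232| = 232; area = 116; answer 116

116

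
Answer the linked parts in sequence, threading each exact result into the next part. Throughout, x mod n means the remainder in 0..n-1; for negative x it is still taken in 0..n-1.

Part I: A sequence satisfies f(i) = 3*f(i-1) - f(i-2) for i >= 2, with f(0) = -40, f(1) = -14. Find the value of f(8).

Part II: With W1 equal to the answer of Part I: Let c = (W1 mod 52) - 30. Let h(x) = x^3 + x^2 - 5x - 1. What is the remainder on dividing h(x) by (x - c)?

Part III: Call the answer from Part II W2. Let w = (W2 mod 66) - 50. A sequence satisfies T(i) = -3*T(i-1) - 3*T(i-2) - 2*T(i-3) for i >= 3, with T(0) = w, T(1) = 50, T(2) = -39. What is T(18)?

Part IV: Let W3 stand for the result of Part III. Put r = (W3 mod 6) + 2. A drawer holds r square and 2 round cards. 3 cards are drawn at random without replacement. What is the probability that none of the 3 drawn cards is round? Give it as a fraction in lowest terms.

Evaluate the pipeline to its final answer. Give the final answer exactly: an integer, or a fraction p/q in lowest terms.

5/12

Part I: f(2) = 3*(-14) - 1*(-40) = -2; iterating: f(2)=-2, f(3)=8, f(4)=26, f(5)=70, f(6)=184, f(7)=482, f(8)=1262; answer 1262
Part II: W1 = 1262; c = -16; remainder = value at the root: 1*(-16)^3 + 1*(-16)^2 - 5*(-16)^1 - 1 = (-4096) + (256) + (80) + (-1) = -3761; answer -3761
Part III: W2 = -3761; w = -49; T(3) = -3*(-39) - 3*(50) - 2*(-49) = 65; iterating: T(3)=65, T(4)=-178, T(5)=417, T(6)=-847, T(7)=1646, T(8)=-3231, T(9)=6449, T(10)=-12946, T(11)=25953, T(12)=-51919, T(13)=103790, T(14)=-207519, T(15)=415025, T(16)=-830098, T(17)=1660257, T(18)=-3320527; answer -3320527
Part IV: W3 = -3320527; r = 7; total draws C(9,3) = 84; favorable C(7,3) = 35; P = 5/12; answer 5/12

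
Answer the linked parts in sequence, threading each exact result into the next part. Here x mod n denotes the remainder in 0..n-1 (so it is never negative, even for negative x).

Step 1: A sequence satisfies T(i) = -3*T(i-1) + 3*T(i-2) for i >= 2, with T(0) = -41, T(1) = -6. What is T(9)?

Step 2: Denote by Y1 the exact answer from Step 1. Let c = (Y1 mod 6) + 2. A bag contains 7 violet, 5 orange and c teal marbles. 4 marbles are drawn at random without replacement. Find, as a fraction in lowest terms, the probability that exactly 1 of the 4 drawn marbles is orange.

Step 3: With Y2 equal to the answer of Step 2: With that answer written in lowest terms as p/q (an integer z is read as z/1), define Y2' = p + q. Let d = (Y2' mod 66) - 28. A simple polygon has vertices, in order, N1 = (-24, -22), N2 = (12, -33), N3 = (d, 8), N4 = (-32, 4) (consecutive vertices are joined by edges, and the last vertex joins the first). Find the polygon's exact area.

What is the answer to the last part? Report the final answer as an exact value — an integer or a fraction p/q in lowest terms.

1363

Step 1: T(2) = -3*(-6) + 3*(-41) = -105; iterating: T(2)=-105, T(3)=297, T(4)=-1206, T(5)=4509, T(6)=-17145, T(7)=64962, T(8)=-246321, T(9)=933849; answer 933849
Step 2: Y1 = 933849; c = 5; total draws C(17,4) = 2380; favorable C(5,1)*C(12,3) = 1100; P = 55/119; answer 55/119
Step 3: Y2 = 55/119; threaded value p + q = 174; d = 14; cross terms: (-24*-33 - 12*-22)=1056, (12*8 - 14*-33)=558, (14*4 - -32*8)=312, (-32*-22 - -24*4)=800; twice the area = |2726| = 2726; area = 1363; answer 1363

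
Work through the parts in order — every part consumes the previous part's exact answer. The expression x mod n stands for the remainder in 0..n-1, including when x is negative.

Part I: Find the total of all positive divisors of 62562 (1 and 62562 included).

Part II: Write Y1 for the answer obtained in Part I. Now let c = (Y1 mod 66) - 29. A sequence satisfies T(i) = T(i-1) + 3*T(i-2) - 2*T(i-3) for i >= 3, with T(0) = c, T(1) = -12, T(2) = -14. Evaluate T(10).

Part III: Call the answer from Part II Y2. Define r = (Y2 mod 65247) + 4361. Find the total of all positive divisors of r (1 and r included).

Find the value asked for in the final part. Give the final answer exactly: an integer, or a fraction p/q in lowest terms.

7536

Part I: 62562 = 2 * 3 * 10427; sigma = (1 + 2) * (1 + 3) * (1 + 10427) = 3 * 4 * 10428 = 125136; answer 125136
Part II: Y1 = 125136; c = -29; T(3) = 1*(-14) + 3*(-12) - 2*(-29) = 8; iterating: T(3)=8, T(4)=-10, T(5)=42, T(6)=-4, T(7)=142, T(8)=46, T(9)=480, T(10)=334; answer 334
Part III: Y2 = 334; r = 4695; 4695 = 3 * 5 * 313; sigma = (1 + 3) * (1 + 5) * (1 + 313) = 4 * 6 * 314 = 7536; answer 7536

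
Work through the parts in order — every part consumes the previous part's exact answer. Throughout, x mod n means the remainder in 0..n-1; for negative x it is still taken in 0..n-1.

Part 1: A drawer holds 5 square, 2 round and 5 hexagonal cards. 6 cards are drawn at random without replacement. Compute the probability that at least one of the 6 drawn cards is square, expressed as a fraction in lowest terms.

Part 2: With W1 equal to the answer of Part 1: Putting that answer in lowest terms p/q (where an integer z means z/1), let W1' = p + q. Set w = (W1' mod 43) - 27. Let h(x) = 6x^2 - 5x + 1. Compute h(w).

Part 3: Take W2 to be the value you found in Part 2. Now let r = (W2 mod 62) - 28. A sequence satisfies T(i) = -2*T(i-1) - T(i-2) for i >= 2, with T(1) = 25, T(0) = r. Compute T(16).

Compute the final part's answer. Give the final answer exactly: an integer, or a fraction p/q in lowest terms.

-565

Part 1: total draws C(12,6) = 924; complement C(7,6) = 7; favorable 924 - 7 = 917; P = 131/132; answer 131/132
Part 2: W1 = 131/132; threaded value p + q = 263; w = -22; 6*(-22)^2 - 5*(-22)^1 + 1 = (2904) + (110) + (1) = 3015; answer 3015
Part 3: W2 = 3015; r = 11; T(2) = -2*(25) - 1*(11) = -61; iterating: T(2)=-61, T(3)=97, T(4)=-133, T(5)=169, T(6)=-205, T(7)=241, T(8)=-277, T(9)=313, T(10)=-349, T(11)=385, T(12)=-421, T(13)=457, T(14)=-493, T(15)=529, T(16)=-565; answer -565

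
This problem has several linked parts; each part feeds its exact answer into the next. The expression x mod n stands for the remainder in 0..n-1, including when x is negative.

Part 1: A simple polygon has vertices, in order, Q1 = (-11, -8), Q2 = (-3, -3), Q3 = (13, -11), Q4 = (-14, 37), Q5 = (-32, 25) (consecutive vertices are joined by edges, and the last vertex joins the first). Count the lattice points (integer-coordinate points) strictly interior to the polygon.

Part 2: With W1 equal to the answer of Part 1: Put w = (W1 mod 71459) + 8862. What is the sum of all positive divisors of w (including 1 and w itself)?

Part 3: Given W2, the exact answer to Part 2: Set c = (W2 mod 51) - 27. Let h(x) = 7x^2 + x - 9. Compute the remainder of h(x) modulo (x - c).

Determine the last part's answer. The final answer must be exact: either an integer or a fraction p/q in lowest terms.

Part 1: cross terms: (-11*-3 - -3*-8)=9, (-3*-11 - 13*-3)=72, (13*37 - -14*-11)=327, (-14*25 - -32*37)=834, (-32*-8 - -11*25)=531; twice the area = |1773| = 1773; area = 1773/2; boundary points = 1 + 8 + 3 + 6 + 3 = 21; strictly interior points = area - boundary/2 + 1 = 877; answer 877
Part 2: W1 = 877; w = 9739; 9739 is prime, so its only divisors are 1 and 9739; sigma = 1 + 9739 = 9740; answer 9740
Part 3: W2 = 9740; c = 23; remainder = value at the root: 7*(23)^2 + 1*(23)^1 - 9 = (3703) + (23) + (-9) = 3717; answer 3717

3717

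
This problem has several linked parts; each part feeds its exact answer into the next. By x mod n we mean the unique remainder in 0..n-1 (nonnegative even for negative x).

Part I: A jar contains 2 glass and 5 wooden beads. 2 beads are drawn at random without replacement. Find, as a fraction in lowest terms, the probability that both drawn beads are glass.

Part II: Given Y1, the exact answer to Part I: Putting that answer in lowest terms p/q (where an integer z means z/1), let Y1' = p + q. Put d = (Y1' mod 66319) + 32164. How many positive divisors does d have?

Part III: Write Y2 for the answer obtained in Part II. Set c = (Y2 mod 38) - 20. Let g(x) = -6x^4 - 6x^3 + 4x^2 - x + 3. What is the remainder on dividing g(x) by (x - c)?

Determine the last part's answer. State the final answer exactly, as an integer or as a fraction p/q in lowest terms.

Part I: total draws C(7,2) = 21; favorable C(2,2) = 1; P = 1/21; answer 1/21
Part II: Y1 = 1/21; threaded value p + q = 22; d = 32186; 32186 = 2 * 7 * 11^2 * 19; number of divisors = (1+1) * (1+1) * (2+1) * (1+1) = 24; answer 24
Part III: Y2 = 24; c = 4; remainder = value at the root: -6*(4)^4 - 6*(4)^3 + 4*(4)^2 - 1*(4)^1 + 3 = (-1536) + (-384) + (64) + (-4) + (3) = -1857; answer -1857

-1857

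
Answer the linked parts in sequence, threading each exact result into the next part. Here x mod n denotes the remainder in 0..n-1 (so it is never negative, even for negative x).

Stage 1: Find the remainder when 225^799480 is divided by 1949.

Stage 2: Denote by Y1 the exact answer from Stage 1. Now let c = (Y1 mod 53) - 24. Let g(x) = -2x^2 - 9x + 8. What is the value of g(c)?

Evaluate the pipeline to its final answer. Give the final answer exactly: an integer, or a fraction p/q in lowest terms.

Stage 1: squarings mod 1949: 225^1=225, 225^2=1900, 225^4=452, 225^8=1608, 225^16=1290, 225^32=1603, 225^64=827, 225^128=1779, 225^256=1614, 225^512=1132, 225^1024=931, 225^2048=1405, 225^4096=1637, 225^8192=1843, 225^16384=1491, 225^32768=1221, 225^65536=1805, 225^131072=1246, 225^262144=1112, 225^524288=878; 225^799480 = 225^8 * 225^16 * 225^32 * 225^64 * 225^128 * 225^512 * 225^4096 * 225^8192 * 225^262144 * 225^524288 = 1491 (mod 1949); answer 1491
Stage 2: Y1 = 1491; c = -17; -2*(-17)^2 - 9*(-17)^1 + 8 = (-578) + (153) + (8) = -417; answer -417

-417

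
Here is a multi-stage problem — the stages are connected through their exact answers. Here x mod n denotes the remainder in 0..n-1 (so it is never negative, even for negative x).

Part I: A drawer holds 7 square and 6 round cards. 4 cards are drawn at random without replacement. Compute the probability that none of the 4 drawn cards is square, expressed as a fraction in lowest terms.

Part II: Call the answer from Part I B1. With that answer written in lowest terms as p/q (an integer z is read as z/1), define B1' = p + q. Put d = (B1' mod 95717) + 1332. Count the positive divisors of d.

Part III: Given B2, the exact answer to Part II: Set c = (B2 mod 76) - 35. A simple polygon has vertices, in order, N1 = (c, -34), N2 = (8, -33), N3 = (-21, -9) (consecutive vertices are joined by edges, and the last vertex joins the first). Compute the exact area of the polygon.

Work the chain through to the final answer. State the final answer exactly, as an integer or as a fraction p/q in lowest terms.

965/2

Part I: total draws C(13,4) = 715; favorable C(6,4) = 15; P = 3/143; answer 3/143
Part II: B1 = 3/143; threaded value p + q = 146; d = 1478; 1478 = 2 * 739; number of divisors = (1+1) * (1+1) = 4; answer 4
Part III: B2 = 4; c = -31; cross terms: (-31*-33 - 8*-34)=1295, (8*-9 - -21*-33)=-765, (-21*-34 - -31*-9)=435; twice the area = |965| = 965; area = 965/2; answer 965/2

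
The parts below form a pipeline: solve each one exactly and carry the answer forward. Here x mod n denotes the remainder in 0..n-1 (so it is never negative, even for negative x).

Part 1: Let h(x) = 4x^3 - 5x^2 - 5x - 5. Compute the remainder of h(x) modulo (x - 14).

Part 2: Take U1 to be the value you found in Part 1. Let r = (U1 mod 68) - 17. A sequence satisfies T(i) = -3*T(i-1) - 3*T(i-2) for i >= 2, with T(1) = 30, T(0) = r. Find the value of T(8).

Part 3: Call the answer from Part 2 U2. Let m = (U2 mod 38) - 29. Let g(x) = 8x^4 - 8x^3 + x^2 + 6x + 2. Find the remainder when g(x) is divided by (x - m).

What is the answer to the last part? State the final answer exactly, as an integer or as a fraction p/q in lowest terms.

Part 1: remainder = value at the root: 4*(14)^3 - 5*(14)^2 - 5*(14)^1 - 5 = (10976) + (-980) + (-70) + (-5) = 9921; answer 9921
Part 2: U1 = 9921; r = 44; T(2) = -3*(30) - 3*(44) = -222; iterating: T(2)=-222, T(3)=576, T(4)=-1062, T(5)=1458, T(6)=-1188, T(7)=-810, T(8)=5994; answer 5994
Part 3: U2 = 5994; m = -1; remainder = value at the root: 8*(-1)^4 - 8*(-1)^3 + 1*(-1)^2 + 6*(-1)^1 + 2 = (8) + (8) + (1) + (-6) + (2) = 13; answer 13

13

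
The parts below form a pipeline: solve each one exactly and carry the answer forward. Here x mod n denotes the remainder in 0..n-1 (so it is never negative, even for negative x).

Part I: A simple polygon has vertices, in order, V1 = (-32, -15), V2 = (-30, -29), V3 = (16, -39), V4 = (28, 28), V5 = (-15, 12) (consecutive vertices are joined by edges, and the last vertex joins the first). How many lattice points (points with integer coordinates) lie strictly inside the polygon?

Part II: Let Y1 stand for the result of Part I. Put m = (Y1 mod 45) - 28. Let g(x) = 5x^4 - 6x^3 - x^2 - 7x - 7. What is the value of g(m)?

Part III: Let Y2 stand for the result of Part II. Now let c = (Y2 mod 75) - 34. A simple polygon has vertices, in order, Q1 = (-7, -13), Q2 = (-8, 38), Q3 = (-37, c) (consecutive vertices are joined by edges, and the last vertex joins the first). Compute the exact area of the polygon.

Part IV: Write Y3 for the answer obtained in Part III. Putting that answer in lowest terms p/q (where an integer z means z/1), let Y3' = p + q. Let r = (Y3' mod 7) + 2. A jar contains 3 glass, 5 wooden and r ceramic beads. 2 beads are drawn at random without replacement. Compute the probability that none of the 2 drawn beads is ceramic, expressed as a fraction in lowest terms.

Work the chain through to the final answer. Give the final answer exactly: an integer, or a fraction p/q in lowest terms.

Part I: cross terms: (-32*-29 - -30*-15)=478, (-30*-39 - 16*-29)=1634, (16*28 - 28*-39)=1540, (28*12 - -15*28)=756, (-15*-15 - -32*12)=609; twice the area = |5017| = 5017; area = 5017/2; boundary points = 2 + 2 + 1 + 1 + 1 = 7; strictly interior points = area - boundary/2 + 1 = 2506; answer 2506
Part II: Y1 = 2506; m = 3; 5*(3)^4 - 6*(3)^3 - 1*(3)^2 - 7*(3)^1 - 7 = (405) + (-162) + (-9) + (-21) + (-7) = 206; answer 206
Part III: Y2 = 206; c = 22; cross terms: (-7*38 - -8*-13)=-370, (-8*22 - -37*38)=1230, (-37*-13 - -7*22)=635; twice the area = |1495| = 1495; area = 1495/2; answer 1495/2
Part IV: Y3 = 1495/2; threaded value p + q = 1497; r = 8; total draws C(16,2) = 120; favorable C(8,2) = 28; P = 7/30; answer 7/30

7/30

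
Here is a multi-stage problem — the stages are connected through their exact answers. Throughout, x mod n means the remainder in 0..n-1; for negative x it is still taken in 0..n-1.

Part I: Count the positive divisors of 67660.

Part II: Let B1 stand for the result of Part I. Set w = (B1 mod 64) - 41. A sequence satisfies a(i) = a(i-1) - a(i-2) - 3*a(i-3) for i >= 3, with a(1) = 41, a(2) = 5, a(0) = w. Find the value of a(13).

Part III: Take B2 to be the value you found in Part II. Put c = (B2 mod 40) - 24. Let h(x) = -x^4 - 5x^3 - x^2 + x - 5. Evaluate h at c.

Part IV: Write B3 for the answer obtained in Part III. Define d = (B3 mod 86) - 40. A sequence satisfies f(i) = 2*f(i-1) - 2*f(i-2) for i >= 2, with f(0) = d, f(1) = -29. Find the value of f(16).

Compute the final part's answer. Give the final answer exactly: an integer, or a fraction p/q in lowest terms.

Part I: 67660 = 2^2 * 5 * 17 * 199; number of divisors = (2+1) * (1+1) * (1+1) * (1+1) = 24; answer 24
Part II: B1 = 24; w = -17; a(3) = 1*(5) - 1*(41) - 3*(-17) = 15; iterating: a(3)=15, a(4)=-113, a(5)=-143, a(6)=-75, a(7)=407, a(8)=911, a(9)=729, a(10)=-1403, a(11)=-4865, a(12)=-5649, a(13)=3425; answer 3425
Part III: B2 = 3425; c = 1; -1*(1)^4 - 5*(1)^3 - 1*(1)^2 + 1*(1)^1 - 5 = (-1) + (-5) + (-1) + (1) + (-5) = -11; answer -11
Part IV: B3 = -11; d = 35; f(2) = 2*(-29) - 2*(35) = -128; iterating: f(2)=-128, f(3)=-198, f(4)=-140, f(5)=116, f(6)=512, f(7)=792, f(8)=560, f(9)=-464, f(10)=-2048, f(11)=-3168, f(12)=-2240, f(13)=1856, f(14)=8192, f(15)=12672, f(16)=8960; answer 8960

8960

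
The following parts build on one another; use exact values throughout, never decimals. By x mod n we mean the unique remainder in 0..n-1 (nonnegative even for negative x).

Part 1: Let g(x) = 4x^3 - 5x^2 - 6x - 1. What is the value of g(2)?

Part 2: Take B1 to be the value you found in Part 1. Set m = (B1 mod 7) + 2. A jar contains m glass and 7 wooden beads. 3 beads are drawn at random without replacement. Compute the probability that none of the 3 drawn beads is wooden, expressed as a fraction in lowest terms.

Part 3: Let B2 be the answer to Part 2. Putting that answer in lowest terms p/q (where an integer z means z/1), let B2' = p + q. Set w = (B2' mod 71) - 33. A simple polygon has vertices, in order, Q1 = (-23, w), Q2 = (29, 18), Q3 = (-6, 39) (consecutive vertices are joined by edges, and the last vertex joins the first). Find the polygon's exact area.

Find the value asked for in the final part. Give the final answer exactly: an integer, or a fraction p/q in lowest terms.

Part 1: 4*(2)^3 - 5*(2)^2 - 6*(2)^1 - 1 = (32) + (-20) + (-12) + (-1) = -1; answer -1
Part 2: B1 = -1; m = 8; total draws C(15,3) = 455; favorable C(8,3) = 56; P = 8/65; answer 8/65
Part 3: B2 = 8/65; threaded value p + q = 73; w = -31; cross terms: (-23*18 - 29*-31)=485, (29*39 - -6*18)=1239, (-6*-31 - -23*39)=1083; twice the area = |2807| = 2807; area = 2807/2; answer 2807/2

2807/2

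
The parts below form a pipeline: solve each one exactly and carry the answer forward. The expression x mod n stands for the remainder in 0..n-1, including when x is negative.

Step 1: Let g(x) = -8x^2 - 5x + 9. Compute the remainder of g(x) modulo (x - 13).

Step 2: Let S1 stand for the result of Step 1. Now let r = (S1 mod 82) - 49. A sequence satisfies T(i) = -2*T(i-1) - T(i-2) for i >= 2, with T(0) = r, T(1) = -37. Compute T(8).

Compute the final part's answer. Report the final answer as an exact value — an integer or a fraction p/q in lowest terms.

163

Step 1: remainder = value at the root: -8*(13)^2 - 5*(13)^1 + 9 = (-1352) + (-65) + (9) = -1408; answer -1408
Step 2: S1 = -1408; r = 19; T(2) = -2*(-37) - 1*(19) = 55; iterating: T(2)=55, T(3)=-73, T(4)=91, T(5)=-109, T(6)=127, T(7)=-145, T(8)=163; answer 163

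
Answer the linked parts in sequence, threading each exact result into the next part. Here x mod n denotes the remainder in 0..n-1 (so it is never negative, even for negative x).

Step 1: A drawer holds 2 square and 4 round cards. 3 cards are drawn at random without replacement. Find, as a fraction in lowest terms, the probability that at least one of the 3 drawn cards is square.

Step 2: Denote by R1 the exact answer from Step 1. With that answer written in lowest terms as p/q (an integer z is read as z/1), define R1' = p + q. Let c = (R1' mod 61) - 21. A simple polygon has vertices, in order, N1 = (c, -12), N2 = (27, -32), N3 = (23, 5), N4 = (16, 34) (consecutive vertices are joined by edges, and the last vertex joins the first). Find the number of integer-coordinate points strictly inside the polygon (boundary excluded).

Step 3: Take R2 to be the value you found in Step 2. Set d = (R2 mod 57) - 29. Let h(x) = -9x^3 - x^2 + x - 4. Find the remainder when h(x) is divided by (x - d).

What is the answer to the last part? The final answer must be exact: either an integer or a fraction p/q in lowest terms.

Step 1: total draws C(6,3) = 20; complement C(4,3) = 4; favorable 20 - 4 = 16; P = 4/5; answer 4/5
Step 2: R1 = 4/5; threaded value p + q = 9; c = -12; cross terms: (-12*-32 - 27*-12)=708, (27*5 - 23*-32)=871, (23*34 - 16*5)=702, (16*-12 - -12*34)=216; twice the area = |2497| = 2497; area = 2497/2; boundary points = 1 + 1 + 1 + 2 = 5; strictly interior points = area - boundary/2 + 1 = 1247; answer 1247
Step 3: R2 = 1247; d = 21; remainder = value at the root: -9*(21)^3 - 1*(21)^2 + 1*(21)^1 - 4 = (-83349) + (-441) + (21) + (-4) = -83773; answer -83773

-83773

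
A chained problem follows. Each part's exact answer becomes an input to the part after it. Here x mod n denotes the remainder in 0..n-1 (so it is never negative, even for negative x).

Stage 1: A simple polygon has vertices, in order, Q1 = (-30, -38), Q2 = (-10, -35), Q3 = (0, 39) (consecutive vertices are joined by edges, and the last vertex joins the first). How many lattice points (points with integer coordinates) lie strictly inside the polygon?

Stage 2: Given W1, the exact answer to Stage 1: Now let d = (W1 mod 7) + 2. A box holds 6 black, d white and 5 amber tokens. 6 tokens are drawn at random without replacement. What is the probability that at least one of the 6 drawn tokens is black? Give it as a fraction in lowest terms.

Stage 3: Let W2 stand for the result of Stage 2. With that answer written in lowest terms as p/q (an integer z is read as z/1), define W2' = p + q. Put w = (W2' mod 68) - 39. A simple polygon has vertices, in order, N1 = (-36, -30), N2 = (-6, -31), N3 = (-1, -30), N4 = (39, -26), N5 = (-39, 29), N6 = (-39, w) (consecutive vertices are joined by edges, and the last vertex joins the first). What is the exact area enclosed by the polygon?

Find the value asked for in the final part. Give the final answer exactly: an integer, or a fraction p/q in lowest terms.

Stage 1: cross terms: (-30*-35 - -10*-38)=670, (-10*39 - 0*-35)=-390, (0*-38 - -30*39)=1170; twice the area = |1450| = 1450; area = 725; boundary points = 1 + 2 + 1 = 4; strictly interior points = area - boundary/2 + 1 = 724; answer 724
Stage 2: W1 = 724; d = 5; total draws C(16,6) = 8008; complement C(10,6) = 210; favorable 8008 - 210 = 7798; P = 557/572; answer 557/572
Stage 3: W2 = 557/572; threaded value p + q = 1129; w = 2; cross terms: (-36*-31 - -6*-30)=936, (-6*-30 - -1*-31)=149, (-1*-26 - 39*-30)=1196, (39*29 - -39*-26)=117, (-39*2 - -39*29)=1053, (-39*-30 - -36*2)=1242; twice the area = |4693| = 4693; area = 4693/2; answer 4693/2

4693/2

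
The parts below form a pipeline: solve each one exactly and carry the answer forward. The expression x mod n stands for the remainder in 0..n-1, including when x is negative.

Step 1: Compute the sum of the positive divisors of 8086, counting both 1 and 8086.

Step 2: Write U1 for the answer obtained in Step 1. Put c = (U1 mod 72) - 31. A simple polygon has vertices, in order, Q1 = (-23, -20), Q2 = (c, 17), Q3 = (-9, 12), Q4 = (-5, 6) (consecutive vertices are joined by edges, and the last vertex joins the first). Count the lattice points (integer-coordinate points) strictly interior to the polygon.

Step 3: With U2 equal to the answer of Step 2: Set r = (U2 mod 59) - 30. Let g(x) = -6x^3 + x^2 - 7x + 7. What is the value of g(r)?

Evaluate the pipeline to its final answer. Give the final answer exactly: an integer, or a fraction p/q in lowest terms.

8191

Step 1: 8086 = 2 * 13 * 311; sigma = (1 + 2) * (1 + 13) * (1 + 311) = 3 * 14 * 312 = 13104; answer 13104
Step 2: U1 = 13104; c = -31; cross terms: (-23*17 - -31*-20)=-1011, (-31*12 - -9*17)=-219, (-9*6 - -5*12)=6, (-5*-20 - -23*6)=238; twice the area = |-986| = 986; area = 493; boundary points = 1 + 1 + 2 + 2 = 6; strictly interior points = area - boundary/2 + 1 = 491; answer 491
Step 3: U2 = 491; r = -11; -6*(-11)^3 + 1*(-11)^2 - 7*(-11)^1 + 7 = (7986) + (121) + (77) + (7) = 8191; answer 8191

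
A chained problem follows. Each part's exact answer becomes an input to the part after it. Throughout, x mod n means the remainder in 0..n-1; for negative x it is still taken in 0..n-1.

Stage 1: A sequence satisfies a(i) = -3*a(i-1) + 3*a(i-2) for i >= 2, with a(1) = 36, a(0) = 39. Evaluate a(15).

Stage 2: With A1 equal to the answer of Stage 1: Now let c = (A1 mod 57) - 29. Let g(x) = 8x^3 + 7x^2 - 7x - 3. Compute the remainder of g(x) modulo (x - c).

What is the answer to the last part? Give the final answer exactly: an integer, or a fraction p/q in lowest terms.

5

Stage 1: a(2) = -3*(36) + 3*(39) = 9; iterating: a(2)=9, a(3)=81, a(4)=-216, a(5)=891, a(6)=-3321, a(7)=12636, a(8)=-47871, a(9)=181521, a(10)=-688176, a(11)=2609091, a(12)=-9891801, a(13)=37502676, a(14)=-142183431, a(15)=539058321; answer 539058321
Stage 2: A1 = 539058321; c = 1; remainder = value at the root: 8*(1)^3 + 7*(1)^2 - 7*(1)^1 - 3 = (8) + (7) + (-7) + (-3) = 5; answer 5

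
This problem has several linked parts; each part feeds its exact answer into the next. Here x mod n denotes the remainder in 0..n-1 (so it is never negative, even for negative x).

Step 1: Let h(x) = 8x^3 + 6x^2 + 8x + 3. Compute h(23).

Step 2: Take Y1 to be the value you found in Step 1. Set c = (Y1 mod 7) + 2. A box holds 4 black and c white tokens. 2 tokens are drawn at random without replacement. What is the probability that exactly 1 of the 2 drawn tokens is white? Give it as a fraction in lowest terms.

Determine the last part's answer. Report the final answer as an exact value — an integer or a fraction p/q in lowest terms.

4/7

Step 1: 8*(23)^3 + 6*(23)^2 + 8*(23)^1 + 3 = (97336) + (3174) + (184) + (3) = 100697; answer 100697
Step 2: Y1 = 100697; c = 4; total draws C(8,2) = 28; favorable C(4,1)*C(4,1) = 16; P = 4/7; answer 4/7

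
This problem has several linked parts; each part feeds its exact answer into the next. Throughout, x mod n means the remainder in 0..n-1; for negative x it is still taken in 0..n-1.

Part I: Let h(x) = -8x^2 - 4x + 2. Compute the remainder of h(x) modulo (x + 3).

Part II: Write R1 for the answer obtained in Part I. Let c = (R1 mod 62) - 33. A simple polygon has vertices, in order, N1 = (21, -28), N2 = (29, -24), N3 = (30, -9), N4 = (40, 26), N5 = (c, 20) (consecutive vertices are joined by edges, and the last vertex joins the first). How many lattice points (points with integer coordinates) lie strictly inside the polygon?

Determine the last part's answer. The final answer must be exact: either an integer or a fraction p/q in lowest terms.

Part I: remainder = value at the root: -8*(-3)^2 - 4*(-3)^1 + 2 = (-72) + (12) + (2) = -58; answer -58
Part II: R1 = -58; c = -29; cross terms: (21*-24 - 29*-28)=308, (29*-9 - 30*-24)=459, (30*26 - 40*-9)=1140, (40*20 - -29*26)=1554, (-29*-28 - 21*20)=392; twice the area = |3853| = 3853; area = 3853/2; boundary points = 4 + 1 + 5 + 3 + 2 = 15; strictly interior points = area - boundary/2 + 1 = 1920; answer 1920

1920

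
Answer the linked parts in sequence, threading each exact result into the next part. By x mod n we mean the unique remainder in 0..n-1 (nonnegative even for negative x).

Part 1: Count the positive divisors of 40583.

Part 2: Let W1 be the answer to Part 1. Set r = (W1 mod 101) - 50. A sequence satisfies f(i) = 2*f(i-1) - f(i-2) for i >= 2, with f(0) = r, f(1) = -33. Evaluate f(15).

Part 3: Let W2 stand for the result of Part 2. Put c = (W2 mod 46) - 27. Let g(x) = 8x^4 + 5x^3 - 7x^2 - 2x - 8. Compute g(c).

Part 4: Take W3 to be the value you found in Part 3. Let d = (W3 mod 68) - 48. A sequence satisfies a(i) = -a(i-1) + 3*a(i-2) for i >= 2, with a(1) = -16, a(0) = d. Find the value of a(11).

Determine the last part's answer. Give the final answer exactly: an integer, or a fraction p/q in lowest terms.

54428

Part 1: 40583 is prime, so its only divisors are 1 and 40583; count = 2; answer 2
Part 2: W1 = 2; r = -48; f(2) = 2*(-33) - 1*(-48) = -18; iterating: f(2)=-18, f(3)=-3, f(4)=12, f(5)=27, f(6)=42, f(7)=57, f(8)=72, f(9)=87, f(10)=102, f(11)=117, f(12)=132, f(13)=147, f(14)=162, f(15)=177; answer 177
Part 3: W2 = 177; c = 12; 8*(12)^4 + 5*(12)^3 - 7*(12)^2 - 2*(12)^1 - 8 = (165888) + (8640) + (-1008) + (-24) + (-8) = 173488; answer 173488
Part 4: W3 = 173488; d = -28; a(2) = -1*(-16) + 3*(-28) = -68; iterating: a(2)=-68, a(3)=20, a(4)=-224, a(5)=284, a(6)=-956, a(7)=1808, a(8)=-4676, a(9)=10100, a(10)=-24128, a(11)=54428; answer 54428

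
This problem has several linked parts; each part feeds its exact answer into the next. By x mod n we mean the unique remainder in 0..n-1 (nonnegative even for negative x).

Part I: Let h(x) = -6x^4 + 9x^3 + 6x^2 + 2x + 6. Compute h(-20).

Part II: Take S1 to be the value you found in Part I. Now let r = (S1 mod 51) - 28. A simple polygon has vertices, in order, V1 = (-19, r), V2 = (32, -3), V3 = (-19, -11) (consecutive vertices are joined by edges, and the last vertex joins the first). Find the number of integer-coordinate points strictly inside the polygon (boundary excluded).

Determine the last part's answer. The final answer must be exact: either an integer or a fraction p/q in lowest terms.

300

Part I: -6*(-20)^4 + 9*(-20)^3 + 6*(-20)^2 + 2*(-20)^1 + 6 = (-960000) + (-72000) + (2400) + (-40) + (6) = -1029634; answer -1029634
Part II: S1 = -1029634; r = -23; cross terms: (-19*-3 - 32*-23)=793, (32*-11 - -19*-3)=-409, (-19*-23 - -19*-11)=228; twice the area = |612| = 612; area = 306; boundary points = 1 + 1 + 12 = 14; strictly interior points = area - boundary/2 + 1 = 300; answer 300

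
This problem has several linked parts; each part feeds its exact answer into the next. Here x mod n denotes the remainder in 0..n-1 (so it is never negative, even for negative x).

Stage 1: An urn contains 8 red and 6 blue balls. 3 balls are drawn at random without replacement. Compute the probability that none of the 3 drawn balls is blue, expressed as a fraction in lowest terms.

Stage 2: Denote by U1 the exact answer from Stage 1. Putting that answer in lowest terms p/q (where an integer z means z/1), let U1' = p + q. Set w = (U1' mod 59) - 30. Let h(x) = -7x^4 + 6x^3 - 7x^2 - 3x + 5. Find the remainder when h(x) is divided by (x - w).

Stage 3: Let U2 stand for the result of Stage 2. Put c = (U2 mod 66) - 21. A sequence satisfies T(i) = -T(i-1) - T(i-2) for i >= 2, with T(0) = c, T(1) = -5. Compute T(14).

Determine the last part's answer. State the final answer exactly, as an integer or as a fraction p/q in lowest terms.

Stage 1: total draws C(14,3) = 364; favorable C(8,3) = 56; P = 2/13; answer 2/13
Stage 2: U1 = 2/13; threaded value p + q = 15; w = -15; remainder = value at the root: -7*(-15)^4 + 6*(-15)^3 - 7*(-15)^2 - 3*(-15)^1 + 5 = (-354375) + (-20250) + (-1575) + (45) + (5) = -376150; answer -376150
Stage 3: U2 = -376150; c = 29; T(2) = -1*(-5) - 1*(29) = -24; iterating: T(2)=-24, T(3)=29, T(4)=-5, T(5)=-24, T(6)=29, T(7)=-5, T(8)=-24, T(9)=29, T(10)=-5, T(11)=-24, T(12)=29, T(13)=-5, T(14)=-24; answer -24

-24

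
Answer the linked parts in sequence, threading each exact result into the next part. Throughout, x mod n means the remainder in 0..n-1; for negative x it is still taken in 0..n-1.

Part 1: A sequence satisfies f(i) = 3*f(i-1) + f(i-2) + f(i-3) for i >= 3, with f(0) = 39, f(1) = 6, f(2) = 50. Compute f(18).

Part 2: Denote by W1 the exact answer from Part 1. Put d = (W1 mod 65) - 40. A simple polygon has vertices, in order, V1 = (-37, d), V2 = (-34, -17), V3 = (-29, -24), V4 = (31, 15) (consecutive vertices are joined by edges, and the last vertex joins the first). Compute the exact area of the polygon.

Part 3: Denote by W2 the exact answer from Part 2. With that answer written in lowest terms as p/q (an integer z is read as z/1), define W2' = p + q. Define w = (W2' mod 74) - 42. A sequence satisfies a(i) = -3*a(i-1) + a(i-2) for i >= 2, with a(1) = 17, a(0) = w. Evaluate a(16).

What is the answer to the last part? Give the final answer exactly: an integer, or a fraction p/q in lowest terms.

Part 1: f(3) = 3*(50) + 1*(6) + 1*(39) = 195; iterating: f(3)=195, f(4)=641, f(5)=2168, f(6)=7340, f(7)=24829, f(8)=83995, f(9)=284154, f(10)=961286, f(11)=3252007, f(12)=11001461, f(13)=37217676, f(14)=125906496, f(15)=425938625, f(16)=1440940047, f(17)=4874665262, f(18)=16490874458; answer 16490874458
Part 2: W1 = 16490874458; d = 18; cross terms: (-37*-17 - -34*18)=1241, (-34*-24 - -29*-17)=323, (-29*15 - 31*-24)=309, (31*18 - -37*15)=1113; twice the area = |2986| = 2986; area = 1493; answer 1493
Part 3: W2 = 1493; threaded value p + q = 1494; w = -28; a(2) = -3*(17) + 1*(-28) = -79; iterating: a(2)=-79, a(3)=254, a(4)=-841, a(5)=2777, a(6)=-9172, a(7)=30293, a(8)=-100051, a(9)=330446, a(10)=-1091389, a(11)=3604613, a(12)=-11905228, a(13)=39320297, a(14)=-129866119, a(15)=428918654, a(16)=-1416622081; answer -1416622081

-1416622081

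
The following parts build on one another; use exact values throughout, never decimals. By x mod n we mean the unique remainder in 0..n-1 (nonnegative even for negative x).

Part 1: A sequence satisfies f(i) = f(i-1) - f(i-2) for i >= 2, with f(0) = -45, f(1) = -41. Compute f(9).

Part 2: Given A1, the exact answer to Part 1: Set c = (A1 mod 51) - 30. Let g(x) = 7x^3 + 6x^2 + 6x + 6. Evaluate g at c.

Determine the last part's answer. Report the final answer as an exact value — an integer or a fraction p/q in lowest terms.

Part 1: f(2) = 1*(-41) - 1*(-45) = 4; iterating: f(2)=4, f(3)=45, f(4)=41, f(5)=-4, f(6)=-45, f(7)=-41, f(8)=4, f(9)=45; answer 45
Part 2: A1 = 45; c = 15; 7*(15)^3 + 6*(15)^2 + 6*(15)^1 + 6 = (23625) + (1350) + (90) + (6) = 25071; answer 25071

25071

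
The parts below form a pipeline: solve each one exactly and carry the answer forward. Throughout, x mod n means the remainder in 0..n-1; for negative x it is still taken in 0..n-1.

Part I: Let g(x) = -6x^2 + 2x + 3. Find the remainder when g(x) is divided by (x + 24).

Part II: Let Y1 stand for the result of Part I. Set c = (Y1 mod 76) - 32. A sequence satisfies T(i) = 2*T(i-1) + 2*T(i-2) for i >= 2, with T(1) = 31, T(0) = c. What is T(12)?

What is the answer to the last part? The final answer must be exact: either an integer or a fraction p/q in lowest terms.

Part I: remainder = value at the root: -6*(-24)^2 + 2*(-24)^1 + 3 = (-3456) + (-48) + (3) = -3501; answer -3501
Part II: Y1 = -3501; c = 39; T(2) = 2*(31) + 2*(39) = 140; iterating: T(2)=140, T(3)=342, T(4)=964, T(5)=2612, T(6)=7152, T(7)=19528, T(8)=53360, T(9)=145776, T(10)=398272, T(11)=1088096, T(12)=2972736; answer 2972736

2972736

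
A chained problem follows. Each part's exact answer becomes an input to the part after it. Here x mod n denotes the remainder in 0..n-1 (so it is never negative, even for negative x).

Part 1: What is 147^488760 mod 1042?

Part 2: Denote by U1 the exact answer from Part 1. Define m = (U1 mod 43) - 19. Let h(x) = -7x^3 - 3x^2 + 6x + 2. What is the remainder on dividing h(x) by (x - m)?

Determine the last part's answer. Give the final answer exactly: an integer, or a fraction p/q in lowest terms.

Part 1: squarings mod 1042: 147^1=147, 147^2=769, 147^4=547, 147^8=155, 147^16=59, 147^32=355, 147^64=985, 147^128=123, 147^256=541, 147^512=921, 147^1024=53, 147^2048=725, 147^4096=457, 147^8192=449, 147^16384=495, 147^32768=155, 147^65536=59, 147^131072=355, 147^262144=985; 147^488760 = 147^8 * 147^16 * 147^32 * 147^256 * 147^1024 * 147^4096 * 147^8192 * 147^16384 * 147^65536 * 147^131072 * 147^262144 = 845 (mod 1042); answer 845
Part 2: U1 = 845; m = 9; remainder = value at the root: -7*(9)^3 - 3*(9)^2 + 6*(9)^1 + 2 = (-5103) + (-243) + (54) + (2) = -5290; answer -5290

-5290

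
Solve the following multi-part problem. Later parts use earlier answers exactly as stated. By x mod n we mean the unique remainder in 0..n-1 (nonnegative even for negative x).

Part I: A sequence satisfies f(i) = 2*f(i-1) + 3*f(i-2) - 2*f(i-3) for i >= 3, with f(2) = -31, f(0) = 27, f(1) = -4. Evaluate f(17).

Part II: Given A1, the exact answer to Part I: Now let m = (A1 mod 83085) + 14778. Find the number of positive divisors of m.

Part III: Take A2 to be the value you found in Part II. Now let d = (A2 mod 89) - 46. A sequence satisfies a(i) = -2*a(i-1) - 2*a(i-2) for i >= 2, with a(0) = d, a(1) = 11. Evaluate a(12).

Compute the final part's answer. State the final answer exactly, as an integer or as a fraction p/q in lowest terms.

Part I: f(3) = 2*(-31) + 3*(-4) - 2*(27) = -128; iterating: f(3)=-128, f(4)=-341, f(5)=-1004, f(6)=-2775, f(7)=-7880, f(8)=-22077, f(9)=-62244, f(10)=-174959, f(11)=-492496, f(12)=-1385381, f(13)=-3898332, f(14)=-10967815, f(15)=-30859864, f(16)=-86826509, f(17)=-244296980; answer -244296980
Part II: A1 = -244296980; m = 70783; 70783 is prime, so its only divisors are 1 and 70783; count = 2; answer 2
Part III: A2 = 2; d = -44; a(2) = -2*(11) - 2*(-44) = 66; iterating: a(2)=66, a(3)=-154, a(4)=176, a(5)=-44, a(6)=-264, a(7)=616, a(8)=-704, a(9)=176, a(10)=1056, a(11)=-2464, a(12)=2816; answer 2816

2816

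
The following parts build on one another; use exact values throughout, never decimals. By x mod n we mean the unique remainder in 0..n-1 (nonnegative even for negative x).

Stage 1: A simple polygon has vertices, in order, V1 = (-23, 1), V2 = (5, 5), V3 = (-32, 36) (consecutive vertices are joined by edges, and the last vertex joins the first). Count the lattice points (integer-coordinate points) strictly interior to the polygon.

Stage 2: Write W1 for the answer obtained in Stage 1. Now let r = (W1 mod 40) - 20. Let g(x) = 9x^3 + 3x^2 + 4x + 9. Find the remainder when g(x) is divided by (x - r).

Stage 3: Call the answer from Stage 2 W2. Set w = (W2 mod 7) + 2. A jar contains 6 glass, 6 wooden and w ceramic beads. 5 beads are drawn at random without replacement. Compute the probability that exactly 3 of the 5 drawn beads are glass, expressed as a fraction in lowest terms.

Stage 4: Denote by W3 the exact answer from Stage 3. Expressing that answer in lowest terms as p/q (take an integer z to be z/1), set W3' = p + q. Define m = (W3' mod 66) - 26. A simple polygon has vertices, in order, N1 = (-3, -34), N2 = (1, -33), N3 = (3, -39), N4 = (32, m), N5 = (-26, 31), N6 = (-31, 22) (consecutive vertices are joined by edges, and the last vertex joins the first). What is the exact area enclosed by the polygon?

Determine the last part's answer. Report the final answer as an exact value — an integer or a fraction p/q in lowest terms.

4377/2

Stage 1: cross terms: (-23*5 - 5*1)=-120, (5*36 - -32*5)=340, (-32*1 - -23*36)=796; twice the area = |1016| = 1016; area = 508; boundary points = 4 + 1 + 1 = 6; strictly interior points = area - boundary/2 + 1 = 506; answer 506
Stage 2: W1 = 506; r = 6; remainder = value at the root: 9*(6)^3 + 3*(6)^2 + 4*(6)^1 + 9 = (1944) + (108) + (24) + (9) = 2085; answer 2085
Stage 3: W2 = 2085; w = 8; total draws C(20,5) = 15504; favorable C(6,3)*C(14,2) = 1820; P = 455/3876; answer 455/3876
Stage 4: W3 = 455/3876; threaded value p + q = 4331; m = 15; cross terms: (-3*-33 - 1*-34)=133, (1*-39 - 3*-33)=60, (3*15 - 32*-39)=1293, (32*31 - -26*15)=1382, (-26*22 - -31*31)=389, (-31*-34 - -3*22)=1120; twice the area = |4377| = 4377; area = 4377/2; answer 4377/2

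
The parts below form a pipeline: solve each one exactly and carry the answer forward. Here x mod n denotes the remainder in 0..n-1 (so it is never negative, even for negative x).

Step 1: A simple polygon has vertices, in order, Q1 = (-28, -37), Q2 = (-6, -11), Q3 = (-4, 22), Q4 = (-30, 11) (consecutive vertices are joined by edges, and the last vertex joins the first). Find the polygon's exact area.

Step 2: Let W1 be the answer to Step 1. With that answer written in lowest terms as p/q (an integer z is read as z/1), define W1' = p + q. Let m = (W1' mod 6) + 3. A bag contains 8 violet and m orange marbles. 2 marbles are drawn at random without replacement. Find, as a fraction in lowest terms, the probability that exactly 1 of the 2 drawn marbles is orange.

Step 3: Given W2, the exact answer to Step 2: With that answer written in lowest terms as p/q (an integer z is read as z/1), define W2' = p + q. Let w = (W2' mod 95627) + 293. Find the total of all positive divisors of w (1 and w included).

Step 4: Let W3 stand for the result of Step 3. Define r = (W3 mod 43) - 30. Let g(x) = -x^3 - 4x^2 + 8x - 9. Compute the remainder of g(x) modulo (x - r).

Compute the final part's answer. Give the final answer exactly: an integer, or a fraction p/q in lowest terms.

11319

Step 1: cross terms: (-28*-11 - -6*-37)=86, (-6*22 - -4*-11)=-176, (-4*11 - -30*22)=616, (-30*-37 - -28*11)=1418; twice the area = |1944| = 1944; area = 972; answer 972
Step 2: W1 = 972; threaded value p + q = 973; m = 4; total draws C(12,2) = 66; favorable C(4,1)*C(8,1) = 32; P = 16/33; answer 16/33
Step 3: W2 = 16/33; threaded value p + q = 49; w = 342; 342 = 2 * 3^2 * 19; sigma = (1 + 2) * (1 + 3 + 9) * (1 + 19) = 3 * 13 * 20 = 780; answer 780
Step 4: W3 = 780; r = -24; remainder = value at the root: -1*(-24)^3 - 4*(-24)^2 + 8*(-24)^1 - 9 = (13824) + (-2304) + (-192) + (-9) = 11319; answer 11319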